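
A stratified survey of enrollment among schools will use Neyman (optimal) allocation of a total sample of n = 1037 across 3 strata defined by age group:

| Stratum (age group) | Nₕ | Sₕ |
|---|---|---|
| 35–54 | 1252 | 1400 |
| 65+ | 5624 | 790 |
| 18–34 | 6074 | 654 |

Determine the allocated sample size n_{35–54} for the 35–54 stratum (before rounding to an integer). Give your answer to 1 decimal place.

Neyman allocation: nₕ = n·NₕSₕ / Σⱼ NⱼSⱼ.
Σ NⱼSⱼ = 1252·1400 + 5624·790 + 6074·654 = 1.0168156 × 10^7.
n_{35–54} = 1037·1252·1400 / (1.0168156 × 10^7) = 178.8.

178.8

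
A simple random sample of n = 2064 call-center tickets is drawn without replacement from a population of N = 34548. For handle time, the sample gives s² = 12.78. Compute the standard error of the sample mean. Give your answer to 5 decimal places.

0.07630

Under SRS without replacement, Var(ȳ) = (1 − f)·s²/n with f = n/N = 2064/34548 = 0.05974297.
Var(ȳ) = (1 − 0.05974297)·12.78/2064 = 0.94025703·0.0061918605 = 0.0058219404.
SE(ȳ) = √(0.0058219404) = 0.07630.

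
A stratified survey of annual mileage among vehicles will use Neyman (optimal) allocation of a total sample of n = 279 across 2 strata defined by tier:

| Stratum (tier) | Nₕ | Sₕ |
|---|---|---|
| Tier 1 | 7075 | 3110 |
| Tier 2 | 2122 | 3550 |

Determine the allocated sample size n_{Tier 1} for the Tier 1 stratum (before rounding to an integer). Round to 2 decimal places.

Neyman allocation: nₕ = n·NₕSₕ / Σⱼ NⱼSⱼ.
Σ NⱼSⱼ = 7075·3110 + 2122·3550 = 2.953635 × 10^7.
n_{Tier 1} = 279·7075·3110 / (2.953635 × 10^7) = 207.84.

207.84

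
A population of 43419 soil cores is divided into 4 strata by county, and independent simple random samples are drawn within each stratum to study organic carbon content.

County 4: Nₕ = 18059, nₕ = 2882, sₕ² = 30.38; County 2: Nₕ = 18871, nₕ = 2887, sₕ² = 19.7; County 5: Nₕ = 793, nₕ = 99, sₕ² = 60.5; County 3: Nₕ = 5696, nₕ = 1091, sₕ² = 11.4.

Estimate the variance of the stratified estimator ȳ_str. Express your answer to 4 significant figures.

Var(ȳ_str) = Σₕ Wₕ²(1 − fₕ)sₕ²/nₕ with Wₕ = Nₕ/N, N = 43419.
County 4: Wₕ = 0.41592390; term = 0.41592390²·(1 − 0.15958802)·30.38/2882 = 0.001532547.
County 2: Wₕ = 0.43462539; term = 0.43462539²·(1 − 0.15298606)·19.7/2887 = 0.0010917927.
County 5: Wₕ = 0.01826389; term = 0.01826389²·(1 − 0.12484237)·60.5/99 = 1.7839932 × 10^-4.
County 3: Wₕ = 0.13118681; term = 0.13118681²·(1 − 0.19153792)·11.4/1091 = 1.4538516 × 10^-4.
Sum = 0.0029481242.

0.002948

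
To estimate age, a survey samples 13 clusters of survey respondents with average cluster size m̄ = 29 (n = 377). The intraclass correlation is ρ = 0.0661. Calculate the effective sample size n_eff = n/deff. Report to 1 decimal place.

deff = 1 + (29 − 1)·0.0661 = 1 + 1.8508 = 2.8508.
n_eff = 377 / 2.8508 = 132.2.

132.2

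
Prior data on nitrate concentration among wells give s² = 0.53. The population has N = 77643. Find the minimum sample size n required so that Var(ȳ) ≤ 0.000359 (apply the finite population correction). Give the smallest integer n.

1449

Without fpc, n₀ = s²/D = 0.53/0.000359 = 1476.3231.
With fpc, (1 − n/N)·s²/n ≤ D requires n ≥ n₀/(1 + n₀/N) = 1476.3231/(1 + 1476.3231/77643) = 1448.7757.
Rounding up, n = 1449.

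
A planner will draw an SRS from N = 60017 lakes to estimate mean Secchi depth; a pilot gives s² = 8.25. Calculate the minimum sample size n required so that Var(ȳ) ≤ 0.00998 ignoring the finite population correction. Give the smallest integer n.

Without fpc, n₀ = s²/D = 8.25/0.00998 = 826.6533.
Rounding up, n = 827.

827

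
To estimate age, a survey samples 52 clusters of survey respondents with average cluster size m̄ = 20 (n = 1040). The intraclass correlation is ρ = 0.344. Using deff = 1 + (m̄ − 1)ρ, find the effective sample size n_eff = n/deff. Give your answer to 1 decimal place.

138.0

deff = 1 + (20 − 1)·0.344 = 1 + 6.536 = 7.536.
n_eff = 1040 / 7.536 = 138.0.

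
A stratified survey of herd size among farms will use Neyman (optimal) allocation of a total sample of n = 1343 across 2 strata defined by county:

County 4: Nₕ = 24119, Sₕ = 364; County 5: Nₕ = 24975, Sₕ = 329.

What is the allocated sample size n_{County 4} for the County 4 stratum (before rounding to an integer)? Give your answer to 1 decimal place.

693.7

Neyman allocation: nₕ = n·NₕSₕ / Σⱼ NⱼSⱼ.
Σ NⱼSⱼ = 24119·364 + 24975·329 = 1.6996091 × 10^7.
n_{County 4} = 1343·24119·364 / (1.6996091 × 10^7) = 693.7.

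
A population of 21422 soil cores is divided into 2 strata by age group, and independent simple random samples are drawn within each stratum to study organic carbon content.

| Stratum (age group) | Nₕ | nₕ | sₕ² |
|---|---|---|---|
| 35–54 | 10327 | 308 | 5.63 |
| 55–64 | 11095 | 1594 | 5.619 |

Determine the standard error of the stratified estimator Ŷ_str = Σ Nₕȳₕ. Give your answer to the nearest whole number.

1504

Var(Ŷ_str) = Σₕ Nₕ²(1 − fₕ)sₕ²/nₕ.
35–54: 10327²·(1 − 308/10327)·5.63/308 = 1.8912818 × 10^6.
55–64: 11095²·(1 − 1594/11095)·5.619/1594 = 371592.84.
Sum = 2.2628746 × 10^6.
SE = √(2.2628746 × 10^6) = 1504.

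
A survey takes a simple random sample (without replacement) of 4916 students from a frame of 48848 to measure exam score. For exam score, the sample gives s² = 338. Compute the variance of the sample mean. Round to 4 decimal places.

0.0618

Under SRS without replacement, Var(ȳ) = (1 − f)·s²/n with f = n/N = 4916/48848 = 0.10063872.
Var(ȳ) = (1 − 0.10063872)·338/4916 = 0.89936128·0.068755085 = 0.061835662.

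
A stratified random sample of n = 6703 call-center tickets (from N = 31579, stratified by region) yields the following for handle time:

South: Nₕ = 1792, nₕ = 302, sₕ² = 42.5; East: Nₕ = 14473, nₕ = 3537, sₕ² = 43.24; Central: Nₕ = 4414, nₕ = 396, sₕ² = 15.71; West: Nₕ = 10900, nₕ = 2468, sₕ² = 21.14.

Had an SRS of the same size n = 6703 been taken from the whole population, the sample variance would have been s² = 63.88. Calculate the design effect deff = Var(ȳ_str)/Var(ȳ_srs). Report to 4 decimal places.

Var(ȳ_str) = Σ Wₕ²(1−fₕ)sₕ²/nₕ with Wₕ = Nₕ/31579:
  South: (1792/31579)²·(1−302/1792)·42.5/302 = 3.767988 × 10^-4
  East: (14473/31579)²·(1−3537/14473)·43.24/3537 = 0.0019403092
  Central: (4414/31579)²·(1−396/4414)·15.71/396 = 7.0554792 × 10^-4
  West: (10900/31579)²·(1−2468/10900)·21.14/2468 = 7.8944191 × 10^-4
  → Var(ȳ_str) = 0.0038120978.
Var(ȳ_srs) = (1 − 6703/31579)·63.88/6703 = 0.0075071979.
deff = 0.0038120978 / 0.0075071979 = 0.5078.

0.5078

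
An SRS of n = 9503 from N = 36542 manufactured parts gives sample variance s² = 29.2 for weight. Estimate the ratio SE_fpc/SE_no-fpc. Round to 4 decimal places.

0.8602

f = n/N = 9503/36542 = 0.26005692.
SE_no-fpc = √(s²/n) = 0.055432065; SE_fpc = √((1−f)s²/n) = 0.047682632.
Ratio = √(1−f) = 0.86019944.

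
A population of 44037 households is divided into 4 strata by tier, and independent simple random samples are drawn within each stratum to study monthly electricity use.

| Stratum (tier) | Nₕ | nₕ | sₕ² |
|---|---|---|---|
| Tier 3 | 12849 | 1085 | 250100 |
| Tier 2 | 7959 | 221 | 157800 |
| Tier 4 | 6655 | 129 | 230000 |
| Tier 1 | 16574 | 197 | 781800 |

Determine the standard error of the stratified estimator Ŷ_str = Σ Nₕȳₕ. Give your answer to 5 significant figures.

1.1106 × 10^6

Var(Ŷ_str) = Σₕ Nₕ²(1 − fₕ)sₕ²/nₕ.
Tier 3: 12849²·(1 − 1085/12849)·250100/1085 = 3.4842419 × 10^10.
Tier 2: 7959²·(1 − 221/7959)·157800/221 = 4.3974606 × 10^10.
Tier 4: 6655²·(1 − 129/6655)·230000/129 = 7.7434278 × 10^10.
Tier 1: 16574²·(1 − 197/16574)·781800/197 = 1.077187 × 10^12.
Sum = 1.2334383 × 10^12.
SE = √(1.2334383 × 10^12) = 1.1106 × 10^6.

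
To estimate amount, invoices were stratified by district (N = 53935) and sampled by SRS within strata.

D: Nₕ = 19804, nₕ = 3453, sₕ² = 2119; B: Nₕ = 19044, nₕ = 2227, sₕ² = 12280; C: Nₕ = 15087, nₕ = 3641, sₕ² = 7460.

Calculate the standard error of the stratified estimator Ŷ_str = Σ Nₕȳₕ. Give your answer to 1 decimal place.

Var(Ŷ_str) = Σₕ Nₕ²(1 − fₕ)sₕ²/nₕ.
D: 19804²·(1 − 3453/19804)·2119/3453 = 1.9871544 × 10^8.
B: 19044²·(1 − 2227/19044)·12280/2227 = 1.7659762 × 10^9.
C: 15087²·(1 − 3641/15087)·7460/3641 = 3.5381381 × 10^8.
Sum = 2.3185055 × 10^9.
SE = √(2.3185055 × 10^9) = 48150.9.

48150.9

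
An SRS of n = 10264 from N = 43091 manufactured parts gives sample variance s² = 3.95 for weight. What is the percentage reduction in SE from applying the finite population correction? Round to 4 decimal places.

12.7185

f = n/N = 10264/43091 = 0.23819359.
SE_no-fpc = √(s²/n) = 0.019617345; SE_fpc = √((1−f)s²/n) = 0.017122317.
Ratio = √(1−f) = 0.87281522. Reduction = 100·(1 − 0.87281522) = 12.7185%.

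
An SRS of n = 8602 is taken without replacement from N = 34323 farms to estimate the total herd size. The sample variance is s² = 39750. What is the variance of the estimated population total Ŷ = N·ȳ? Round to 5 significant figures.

Var(Ŷ) = N²·Var(ȳ) = N²·(1 − n/N)·s²/n.
f = 8602/34323 = 0.25061912; Var(ȳ) = 0.74938088·39750/8602 = 3.4629028.
Var(Ŷ) = 34323² · 3.4629028 = 4.0795361 × 10^9.

4.0795 × 10^9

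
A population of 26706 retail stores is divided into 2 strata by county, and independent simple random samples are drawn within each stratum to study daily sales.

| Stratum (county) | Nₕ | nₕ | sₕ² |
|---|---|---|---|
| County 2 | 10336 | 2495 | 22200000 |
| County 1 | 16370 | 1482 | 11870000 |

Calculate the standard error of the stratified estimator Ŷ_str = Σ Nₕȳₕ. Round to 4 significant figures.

Var(Ŷ_str) = Σₕ Nₕ²(1 − fₕ)sₕ²/nₕ.
County 2: 10336²·(1 − 2495/10336)·22200000/2495 = 7.2111807 × 10^11.
County 1: 16370²·(1 − 1482/16370)·11870000/1482 = 1.9520348 × 10^12.
Sum = 2.6731529 × 10^12.
SE = √(2.6731529 × 10^12) = 1.635 × 10^6.

1.635 × 10^6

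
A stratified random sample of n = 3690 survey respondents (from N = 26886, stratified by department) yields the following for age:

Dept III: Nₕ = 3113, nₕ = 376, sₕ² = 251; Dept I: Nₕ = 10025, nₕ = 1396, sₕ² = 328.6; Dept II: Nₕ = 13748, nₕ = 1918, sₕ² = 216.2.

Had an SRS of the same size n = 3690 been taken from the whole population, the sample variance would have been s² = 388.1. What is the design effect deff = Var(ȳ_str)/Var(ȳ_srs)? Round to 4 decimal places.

0.6766

Var(ȳ_str) = Σ Wₕ²(1−fₕ)sₕ²/nₕ with Wₕ = Nₕ/26886:
  Dept III: (3113/26886)²·(1−376/3113)·251/376 = 0.0078684177
  Dept I: (10025/26886)²·(1−1396/10025)·328.6/1396 = 0.028169206
  Dept II: (13748/26886)²·(1−1918/13748)·216.2/1918 = 0.025361735
  → Var(ȳ_str) = 0.061399359.
Var(ȳ_srs) = (1 − 3690/26886)·388.1/3690 = 0.09074113.
deff = 0.061399359 / 0.09074113 = 0.6766.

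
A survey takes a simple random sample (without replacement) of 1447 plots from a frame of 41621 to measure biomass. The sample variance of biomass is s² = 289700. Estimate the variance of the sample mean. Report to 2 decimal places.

Under SRS without replacement, Var(ȳ) = (1 − f)·s²/n with f = n/N = 1447/41621 = 0.03476610.
Var(ȳ) = (1 − 0.03476610)·289700/1447 = 0.96523390·200.20733 = 193.2469.

193.25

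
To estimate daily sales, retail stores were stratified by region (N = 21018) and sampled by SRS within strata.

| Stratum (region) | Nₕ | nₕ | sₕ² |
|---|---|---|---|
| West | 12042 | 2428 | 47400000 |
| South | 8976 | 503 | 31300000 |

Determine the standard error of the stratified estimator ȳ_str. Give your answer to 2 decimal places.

Var(ȳ_str) = Σₕ Wₕ²(1 − fₕ)sₕ²/nₕ with Wₕ = Nₕ/N, N = 21018.
West: Wₕ = 0.57293748; term = 0.57293748²·(1 − 0.20162764)·47400000/2428 = 5116.2249.
South: Wₕ = 0.42706252; term = 0.42706252²·(1 − 0.05603832)·31300000/503 = 10713.062.
Sum = 15829.287.
SE = √(15829.287) = 125.81.

125.81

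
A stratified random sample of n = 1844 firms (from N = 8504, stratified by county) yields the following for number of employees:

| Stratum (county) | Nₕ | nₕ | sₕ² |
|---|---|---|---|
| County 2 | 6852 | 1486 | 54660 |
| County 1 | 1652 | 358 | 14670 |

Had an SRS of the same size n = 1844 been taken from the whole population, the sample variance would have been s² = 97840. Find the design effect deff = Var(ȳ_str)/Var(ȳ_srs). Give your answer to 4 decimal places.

Var(ȳ_str) = Σ Wₕ²(1−fₕ)sₕ²/nₕ with Wₕ = Nₕ/8504:
  County 2: (6852/8504)²·(1−1486/6852)·54660/1486 = 18.701323
  County 1: (1652/8504)²·(1−358/1652)·14670/358 = 1.211281
  → Var(ȳ_str) = 19.912604.
Var(ȳ_srs) = (1 − 1844/8504)·97840/1844 = 41.553394.
deff = 19.912604 / 41.553394 = 0.4792.

0.4792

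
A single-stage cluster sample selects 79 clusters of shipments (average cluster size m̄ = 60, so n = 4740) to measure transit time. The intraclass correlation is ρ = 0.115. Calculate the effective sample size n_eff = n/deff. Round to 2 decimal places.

608.86

deff = 1 + (60 − 1)·0.115 = 1 + 6.785 = 7.785.
n_eff = 4740 / 7.785 = 608.86.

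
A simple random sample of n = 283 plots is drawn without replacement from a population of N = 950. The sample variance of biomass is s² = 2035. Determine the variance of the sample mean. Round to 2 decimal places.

Under SRS without replacement, Var(ȳ) = (1 − f)·s²/n with f = n/N = 283/950 = 0.29789474.
Var(ȳ) = (1 − 0.29789474)·2035/283 = 0.70210526·7.1908127 = 5.0487075.

5.05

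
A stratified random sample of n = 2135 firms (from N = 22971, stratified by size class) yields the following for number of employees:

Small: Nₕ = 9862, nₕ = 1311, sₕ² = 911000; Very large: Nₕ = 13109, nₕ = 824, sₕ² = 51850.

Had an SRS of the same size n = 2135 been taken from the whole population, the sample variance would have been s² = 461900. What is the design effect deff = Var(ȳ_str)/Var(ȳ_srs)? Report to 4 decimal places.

0.6638

Var(ȳ_str) = Σ Wₕ²(1−fₕ)sₕ²/nₕ with Wₕ = Nₕ/22971:
  Small: (9862/22971)²·(1−1311/9862)·911000/1311 = 111.05492
  Very large: (13109/22971)²·(1−824/13109)·51850/824 = 19.204653
  → Var(ȳ_str) = 130.25957.
Var(ȳ_srs) = (1 − 2135/22971)·461900/2135 = 196.23864.
deff = 130.25957 / 196.23864 = 0.6638.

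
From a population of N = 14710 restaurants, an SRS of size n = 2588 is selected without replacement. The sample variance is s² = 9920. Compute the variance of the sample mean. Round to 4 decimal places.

Under SRS without replacement, Var(ȳ) = (1 − f)·s²/n with f = n/N = 2588/14710 = 0.17593474.
Var(ȳ) = (1 − 0.17593474)·9920/2588 = 0.82406526·3.8330757 = 3.1587046.

3.1587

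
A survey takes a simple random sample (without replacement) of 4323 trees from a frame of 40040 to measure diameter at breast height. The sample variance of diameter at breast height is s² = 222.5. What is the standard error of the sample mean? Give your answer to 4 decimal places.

0.2143

Under SRS without replacement, Var(ȳ) = (1 − f)·s²/n with f = n/N = 4323/40040 = 0.10796703.
Var(ȳ) = (1 − 0.10796703)·222.5/4323 = 0.89203297·0.051468887 = 0.045911944.
SE(ȳ) = √(0.045911944) = 0.2143.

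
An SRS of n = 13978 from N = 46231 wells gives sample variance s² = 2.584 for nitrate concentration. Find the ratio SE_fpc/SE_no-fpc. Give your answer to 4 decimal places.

f = n/N = 13978/46231 = 0.30235124.
SE_no-fpc = √(s²/n) = 0.013596394; SE_fpc = √((1−f)s²/n) = 0.011356438.
Ratio = √(1−f) = 0.83525371.

0.8353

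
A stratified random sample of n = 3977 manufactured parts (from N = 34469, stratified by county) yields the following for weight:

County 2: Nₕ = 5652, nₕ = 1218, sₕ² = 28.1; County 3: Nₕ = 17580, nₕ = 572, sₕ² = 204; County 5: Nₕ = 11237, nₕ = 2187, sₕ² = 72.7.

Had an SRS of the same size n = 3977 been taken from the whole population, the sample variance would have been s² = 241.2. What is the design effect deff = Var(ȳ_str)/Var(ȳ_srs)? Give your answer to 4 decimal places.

Var(ȳ_str) = Σ Wₕ²(1−fₕ)sₕ²/nₕ with Wₕ = Nₕ/34469:
  County 2: (5652/34469)²·(1−1218/5652)·28.1/1218 = 4.866307 × 10^-4
  County 3: (17580/34469)²·(1−572/17580)·204/572 = 0.089752982
  County 5: (11237/34469)²·(1−2187/11237)·72.7/2187 = 0.0028452945
  → Var(ȳ_str) = 0.093084907.
Var(ȳ_srs) = (1 − 3977/34469)·241.2/3977 = 0.053651138.
deff = 0.093084907 / 0.053651138 = 1.7350.

1.7350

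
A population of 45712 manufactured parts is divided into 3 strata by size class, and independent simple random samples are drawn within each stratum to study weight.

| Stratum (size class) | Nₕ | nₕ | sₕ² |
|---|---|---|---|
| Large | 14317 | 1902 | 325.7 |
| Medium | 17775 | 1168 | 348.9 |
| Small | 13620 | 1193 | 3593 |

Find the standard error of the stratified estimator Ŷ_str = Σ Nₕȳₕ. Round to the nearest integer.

Var(Ŷ_str) = Σₕ Nₕ²(1 − fₕ)sₕ²/nₕ.
Large: 14317²·(1 − 1902/14317)·325.7/1902 = 3.0437291 × 10^7.
Medium: 17775²·(1 − 1168/17775)·348.9/1168 = 8.8177731 × 10^7.
Small: 13620²·(1 − 1193/13620)·3593/1193 = 5.0975346 × 10^8.
Sum = 6.2836848 × 10^8.
SE = √(6.2836848 × 10^8) = 25067.

25067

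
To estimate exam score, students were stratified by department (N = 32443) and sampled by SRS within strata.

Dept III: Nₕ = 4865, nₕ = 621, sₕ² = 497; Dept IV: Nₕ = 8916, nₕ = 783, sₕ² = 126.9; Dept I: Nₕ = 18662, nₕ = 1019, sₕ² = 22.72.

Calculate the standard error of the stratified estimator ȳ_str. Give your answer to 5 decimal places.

0.18396

Var(ȳ_str) = Σₕ Wₕ²(1 − fₕ)sₕ²/nₕ with Wₕ = Nₕ/N, N = 32443.
Dept III: Wₕ = 0.14995531; term = 0.14995531²·(1 − 0.12764645)·497/621 = 0.015699326.
Dept IV: Wₕ = 0.27482045; term = 0.27482045²·(1 − 0.08781965)·126.9/783 = 0.011165513.
Dept I: Wₕ = 0.57522424; term = 0.57522424²·(1 − 0.05460294)·22.72/1019 = 0.0069746553.
Sum = 0.033839494.
SE = √(0.033839494) = 0.18396.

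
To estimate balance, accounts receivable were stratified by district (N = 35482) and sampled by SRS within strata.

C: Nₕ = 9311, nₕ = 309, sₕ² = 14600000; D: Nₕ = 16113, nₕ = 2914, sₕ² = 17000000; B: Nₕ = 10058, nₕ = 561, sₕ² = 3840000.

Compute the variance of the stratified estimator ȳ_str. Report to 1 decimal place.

4650.5

Var(ȳ_str) = Σₕ Wₕ²(1 − fₕ)sₕ²/nₕ with Wₕ = Nₕ/N, N = 35482.
C: Wₕ = 0.26241475; term = 0.26241475²·(1 − 0.03318655)·14600000/309 = 3145.6727.
D: Wₕ = 0.45411758; term = 0.45411758²·(1 − 0.18084776)·17000000/2914 = 985.50907.
B: Wₕ = 0.28346767; term = 0.28346767²·(1 − 0.05577650)·3840000/561 = 519.33818.
Sum = 4650.52.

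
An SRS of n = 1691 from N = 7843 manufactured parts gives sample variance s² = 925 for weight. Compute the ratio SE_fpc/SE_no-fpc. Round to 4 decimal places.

0.8857

f = n/N = 1691/7843 = 0.21560627.
SE_no-fpc = √(s²/n) = 0.73960368; SE_fpc = √((1−f)s²/n) = 0.65503743.
Ratio = √(1−f) = 0.88566005.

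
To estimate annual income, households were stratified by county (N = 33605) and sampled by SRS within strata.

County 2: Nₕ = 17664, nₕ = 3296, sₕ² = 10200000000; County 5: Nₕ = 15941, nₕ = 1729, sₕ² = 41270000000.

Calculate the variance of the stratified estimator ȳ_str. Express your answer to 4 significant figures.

5.484 × 10^6

Var(ȳ_str) = Σₕ Wₕ²(1 − fₕ)sₕ²/nₕ with Wₕ = Nₕ/N, N = 33605.
County 2: Wₕ = 0.52563607; term = 0.52563607²·(1 − 0.18659420)·10200000000/3296 = 695489.45.
County 5: Wₕ = 0.47436393; term = 0.47436393²·(1 − 0.10846246)·41270000000/1729 = 4.7885325 × 10^6.
Sum = 5.484022 × 10^6.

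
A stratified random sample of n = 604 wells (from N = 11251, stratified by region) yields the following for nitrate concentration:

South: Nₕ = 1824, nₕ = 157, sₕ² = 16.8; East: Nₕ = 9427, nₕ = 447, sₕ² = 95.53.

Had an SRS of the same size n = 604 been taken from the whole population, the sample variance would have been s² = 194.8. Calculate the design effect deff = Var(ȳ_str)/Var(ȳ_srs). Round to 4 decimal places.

0.4767

Var(ȳ_str) = Σ Wₕ²(1−fₕ)sₕ²/nₕ with Wₕ = Nₕ/11251:
  South: (1824/11251)²·(1−157/1824)·16.8/157 = 0.0025703237
  East: (9427/11251)²·(1−447/9427)·95.53/447 = 0.14292225
  → Var(ȳ_str) = 0.14549257.
Var(ȳ_srs) = (1 − 604/11251)·194.8/604 = 0.30520254.
deff = 0.14549257 / 0.30520254 = 0.4767.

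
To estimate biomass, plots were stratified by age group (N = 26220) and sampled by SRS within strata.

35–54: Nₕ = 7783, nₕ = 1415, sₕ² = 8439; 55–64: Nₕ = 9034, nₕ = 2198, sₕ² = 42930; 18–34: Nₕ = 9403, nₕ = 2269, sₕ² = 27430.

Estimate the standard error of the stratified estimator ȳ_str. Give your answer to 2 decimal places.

1.83

Var(ȳ_str) = Σₕ Wₕ²(1 − fₕ)sₕ²/nₕ with Wₕ = Nₕ/N, N = 26220.
35–54: Wₕ = 0.29683448; term = 0.29683448²·(1 − 0.18180650)·8439/1415 = 0.42995129.
55–64: Wₕ = 0.34454615; term = 0.34454615²·(1 − 0.24330308)·42930/2198 = 1.7544862.
18–34: Wₕ = 0.35861937; term = 0.35861937²·(1 − 0.24130597)·27430/2269 = 1.1795748.
Sum = 3.3640123.
SE = √(3.3640123) = 1.83.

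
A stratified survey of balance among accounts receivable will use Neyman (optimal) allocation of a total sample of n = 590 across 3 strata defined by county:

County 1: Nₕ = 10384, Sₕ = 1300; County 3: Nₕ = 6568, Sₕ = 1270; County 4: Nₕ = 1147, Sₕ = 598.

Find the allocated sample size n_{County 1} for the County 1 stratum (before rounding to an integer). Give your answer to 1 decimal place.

353.6

Neyman allocation: nₕ = n·NₕSₕ / Σⱼ NⱼSⱼ.
Σ NⱼSⱼ = 10384·1300 + 6568·1270 + 1147·598 = 2.2526466 × 10^7.
n_{County 1} = 590·10384·1300 / (2.2526466 × 10^7) = 353.6.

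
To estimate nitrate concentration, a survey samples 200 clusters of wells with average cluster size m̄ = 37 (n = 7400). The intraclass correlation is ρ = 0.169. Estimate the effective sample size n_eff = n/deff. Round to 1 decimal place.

deff = 1 + (37 − 1)·0.169 = 1 + 6.084 = 7.084.
n_eff = 7400 / 7.084 = 1044.6.

1044.6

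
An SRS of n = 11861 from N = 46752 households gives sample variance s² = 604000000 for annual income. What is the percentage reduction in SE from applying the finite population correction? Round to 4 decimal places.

13.6114

f = n/N = 11861/46752 = 0.25370038.
SE_no-fpc = √(s²/n) = 225.66168; SE_fpc = √((1−f)s²/n) = 194.94604.
Ratio = √(1−f) = 0.86388635. Reduction = 100·(1 − 0.86388635) = 13.6114%.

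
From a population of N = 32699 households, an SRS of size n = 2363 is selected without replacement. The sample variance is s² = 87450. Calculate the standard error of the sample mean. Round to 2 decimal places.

Under SRS without replacement, Var(ȳ) = (1 − f)·s²/n with f = n/N = 2363/32699 = 0.07226521.
Var(ȳ) = (1 − 0.07226521)·87450/2363 = 0.92773479·37.008041 = 34.333647.
SE(ȳ) = √(34.333647) = 5.86.

5.86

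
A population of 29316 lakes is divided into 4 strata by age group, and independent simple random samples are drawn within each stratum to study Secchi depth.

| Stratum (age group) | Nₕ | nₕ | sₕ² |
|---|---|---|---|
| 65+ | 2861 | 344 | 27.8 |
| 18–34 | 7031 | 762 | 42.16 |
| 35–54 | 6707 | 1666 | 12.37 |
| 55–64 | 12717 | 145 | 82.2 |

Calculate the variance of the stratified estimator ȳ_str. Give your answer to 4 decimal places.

0.1093

Var(ȳ_str) = Σₕ Wₕ²(1 − fₕ)sₕ²/nₕ with Wₕ = Nₕ/N, N = 29316.
65+: Wₕ = 0.09759176; term = 0.09759176²·(1 − 0.12023768)·27.8/344 = 6.7713927 × 10^-4.
18–34: Wₕ = 0.23983490; term = 0.23983490²·(1 − 0.10837719)·42.16/762 = 0.0028376026.
35–54: Wₕ = 0.22878292; term = 0.22878292²·(1 − 0.24839720)·12.37/1666 = 2.9209914 × 10^-4.
55–64: Wₕ = 0.43379042; term = 0.43379042²·(1 − 0.01140206)·82.2/145 = 0.10545895.
Sum = 0.10926579.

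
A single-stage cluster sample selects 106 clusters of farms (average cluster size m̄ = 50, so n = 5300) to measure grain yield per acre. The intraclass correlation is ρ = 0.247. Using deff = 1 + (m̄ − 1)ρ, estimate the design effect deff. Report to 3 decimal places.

deff = 1 + (50 − 1)·0.247 = 1 + 12.103 = 13.103.

13.103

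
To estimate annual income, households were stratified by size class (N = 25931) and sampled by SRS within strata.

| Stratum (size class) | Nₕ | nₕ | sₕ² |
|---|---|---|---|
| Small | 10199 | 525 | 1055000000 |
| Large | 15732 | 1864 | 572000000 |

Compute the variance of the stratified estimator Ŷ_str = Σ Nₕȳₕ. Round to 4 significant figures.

Var(Ŷ_str) = Σₕ Nₕ²(1 − fₕ)sₕ²/nₕ.
Small: 10199²·(1 − 525/10199)·1055000000/525 = 1.9826992 × 10^14.
Large: 15732²·(1 − 1864/15732)·572000000/1864 = 6.6949585 × 10^13.
Sum = 2.6521951 × 10^14.

2.652 × 10^14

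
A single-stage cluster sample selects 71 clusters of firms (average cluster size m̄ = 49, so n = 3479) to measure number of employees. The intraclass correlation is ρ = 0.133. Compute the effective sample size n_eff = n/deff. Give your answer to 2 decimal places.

471.15

deff = 1 + (49 − 1)·0.133 = 1 + 6.384 = 7.384.
n_eff = 3479 / 7.384 = 471.15.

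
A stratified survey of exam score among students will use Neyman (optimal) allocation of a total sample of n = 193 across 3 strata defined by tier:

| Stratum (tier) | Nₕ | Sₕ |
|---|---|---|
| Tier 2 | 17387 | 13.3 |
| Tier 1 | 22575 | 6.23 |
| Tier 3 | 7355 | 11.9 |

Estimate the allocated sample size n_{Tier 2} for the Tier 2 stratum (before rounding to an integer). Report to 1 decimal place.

97.1

Neyman allocation: nₕ = n·NₕSₕ / Σⱼ NⱼSⱼ.
Σ NⱼSⱼ = 17387·13.3 + 22575·6.23 + 7355·11.9 = 459413.85.
n_{Tier 2} = 193·17387·13.3 / 459413.85 = 97.1.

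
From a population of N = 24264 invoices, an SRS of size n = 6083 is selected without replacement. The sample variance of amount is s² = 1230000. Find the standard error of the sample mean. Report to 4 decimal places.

Under SRS without replacement, Var(ȳ) = (1 − f)·s²/n with f = n/N = 6083/24264 = 0.25070063.
Var(ȳ) = (1 − 0.25070063)·1230000/6083 = 0.74929937·202.20286 = 151.51048.
SE(ȳ) = √(151.51048) = 12.3090.

12.3090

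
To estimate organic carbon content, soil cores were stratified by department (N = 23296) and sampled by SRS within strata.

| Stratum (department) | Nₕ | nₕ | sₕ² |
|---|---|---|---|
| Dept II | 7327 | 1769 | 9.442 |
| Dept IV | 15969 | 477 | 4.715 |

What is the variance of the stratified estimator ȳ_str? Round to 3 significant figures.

0.00491

Var(ȳ_str) = Σₕ Wₕ²(1 − fₕ)sₕ²/nₕ with Wₕ = Nₕ/N, N = 23296.
Dept II: Wₕ = 0.31451751; term = 0.31451751²·(1 − 0.24143579)·9.442/1769 = 4.0051444 × 10^-4.
Dept IV: Wₕ = 0.68548249; term = 0.68548249²·(1 − 0.02987037)·4.715/477 = 0.0045059442.
Sum = 0.0049064586.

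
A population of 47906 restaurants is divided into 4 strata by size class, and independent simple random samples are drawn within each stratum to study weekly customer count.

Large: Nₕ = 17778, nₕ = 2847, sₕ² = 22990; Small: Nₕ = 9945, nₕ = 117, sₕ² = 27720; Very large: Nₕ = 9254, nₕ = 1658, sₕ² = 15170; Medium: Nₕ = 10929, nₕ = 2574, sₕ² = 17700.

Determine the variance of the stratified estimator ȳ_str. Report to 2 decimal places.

Var(ȳ_str) = Σₕ Wₕ²(1 − fₕ)sₕ²/nₕ with Wₕ = Nₕ/N, N = 47906.
Large: Wₕ = 0.37110174; term = 0.37110174²·(1 − 0.16014175)·22990/2847 = 0.9339927.
Small: Wₕ = 0.20759404; term = 0.20759404²·(1 − 0.01176471)·27720/117 = 10.090147.
Very large: Wₕ = 0.19316996; term = 0.19316996²·(1 − 0.17916577)·15170/1658 = 0.28024359.
Medium: Wₕ = 0.22813426; term = 0.22813426²·(1 − 0.23552018)·17700/2574 = 0.27359729.
Sum = 11.577981.

11.58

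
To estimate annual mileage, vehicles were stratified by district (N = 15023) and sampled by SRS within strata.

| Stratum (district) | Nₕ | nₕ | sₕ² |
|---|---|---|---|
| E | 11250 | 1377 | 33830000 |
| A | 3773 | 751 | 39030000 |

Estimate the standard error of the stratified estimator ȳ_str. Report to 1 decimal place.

Var(ȳ_str) = Σₕ Wₕ²(1 − fₕ)sₕ²/nₕ with Wₕ = Nₕ/N, N = 15023.
E: Wₕ = 0.74885176; term = 0.74885176²·(1 − 0.12240000)·33830000/1377 = 12090.837.
A: Wₕ = 0.25114824; term = 0.25114824²·(1 − 0.19904585)·39030000/751 = 2625.5878.
Sum = 14716.425.
SE = √(14716.425) = 121.3.

121.3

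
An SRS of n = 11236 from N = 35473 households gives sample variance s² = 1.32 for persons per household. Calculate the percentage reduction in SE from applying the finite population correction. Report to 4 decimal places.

17.3409

f = n/N = 11236/35473 = 0.31674795.
SE_no-fpc = √(s²/n) = 0.010838797; SE_fpc = √((1−f)s²/n) = 0.0089592483.
Ratio = √(1−f) = 0.82659062. Reduction = 100·(1 − 0.82659062) = 17.3409%.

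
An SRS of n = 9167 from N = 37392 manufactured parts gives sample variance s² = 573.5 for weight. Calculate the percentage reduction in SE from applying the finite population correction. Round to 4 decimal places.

f = n/N = 9167/37392 = 0.24515939.
SE_no-fpc = √(s²/n) = 0.25012269; SE_fpc = √((1−f)s²/n) = 0.21731051.
Ratio = √(1−f) = 0.86881563. Reduction = 100·(1 − 0.86881563) = 13.1184%.

13.1184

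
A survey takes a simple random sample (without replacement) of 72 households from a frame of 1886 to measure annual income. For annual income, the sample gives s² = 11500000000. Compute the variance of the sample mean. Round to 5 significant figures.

Under SRS without replacement, Var(ȳ) = (1 − f)·s²/n with f = n/N = 72/1886 = 0.03817603.
Var(ȳ) = (1 − 0.03817603)·11500000000/72 = 0.96182397·1.5972222 × 10^8 = 1.5362466 × 10^8.

1.5362 × 10^8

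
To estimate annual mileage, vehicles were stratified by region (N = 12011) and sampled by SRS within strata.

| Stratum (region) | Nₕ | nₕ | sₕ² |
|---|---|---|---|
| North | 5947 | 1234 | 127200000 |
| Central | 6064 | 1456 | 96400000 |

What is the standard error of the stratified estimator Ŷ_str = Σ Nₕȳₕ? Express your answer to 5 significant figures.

2.1770 × 10^6

Var(Ŷ_str) = Σₕ Nₕ²(1 − fₕ)sₕ²/nₕ.
North: 5947²·(1 − 1234/5947)·127200000/1234 = 2.8891316 × 10^12.
Central: 6064²·(1 − 1456/6064)·96400000/1456 = 1.8500664 × 10^12.
Sum = 4.739198 × 10^12.
SE = √(4.739198 × 10^12) = 2.1770 × 10^6.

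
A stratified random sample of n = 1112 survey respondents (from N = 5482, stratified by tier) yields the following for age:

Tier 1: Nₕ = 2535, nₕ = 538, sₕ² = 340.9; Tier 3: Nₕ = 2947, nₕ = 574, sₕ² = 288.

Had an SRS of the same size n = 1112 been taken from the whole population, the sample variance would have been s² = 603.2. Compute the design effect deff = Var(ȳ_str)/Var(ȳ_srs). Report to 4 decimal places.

Var(ȳ_str) = Σ Wₕ²(1−fₕ)sₕ²/nₕ with Wₕ = Nₕ/5482:
  Tier 1: (2535/5482)²·(1−538/2535)·340.9/538 = 0.10673889
  Tier 3: (2947/5482)²·(1−574/2947)·288/574 = 0.11675632
  → Var(ȳ_str) = 0.22349521.
Var(ȳ_srs) = (1 − 1112/5482)·603.2/1112 = 0.43241321.
deff = 0.22349521 / 0.43241321 = 0.5169.

0.5169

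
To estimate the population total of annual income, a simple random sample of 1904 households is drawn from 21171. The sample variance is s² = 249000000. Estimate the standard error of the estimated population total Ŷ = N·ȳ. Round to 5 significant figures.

7.3037 × 10^6

Var(Ŷ) = N²·Var(ȳ) = N²·(1 − n/N)·s²/n.
f = 1904/21171 = 0.08993434; Var(ȳ) = 0.91006566·249000000/1904 = 119015.94.
Var(Ŷ) = 21171² · 119015.94 = 5.3344282 × 10^13.
SE(Ŷ) = √(5.3344282 × 10^13) = 7.3037 × 10^6.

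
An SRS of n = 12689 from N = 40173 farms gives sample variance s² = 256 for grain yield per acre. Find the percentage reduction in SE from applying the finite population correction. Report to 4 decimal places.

17.2872

f = n/N = 12689/40173 = 0.31585891.
SE_no-fpc = √(s²/n) = 0.14203857; SE_fpc = √((1−f)s²/n) = 0.11748411.
Ratio = √(1−f) = 0.82712822. Reduction = 100·(1 − 0.82712822) = 17.2872%.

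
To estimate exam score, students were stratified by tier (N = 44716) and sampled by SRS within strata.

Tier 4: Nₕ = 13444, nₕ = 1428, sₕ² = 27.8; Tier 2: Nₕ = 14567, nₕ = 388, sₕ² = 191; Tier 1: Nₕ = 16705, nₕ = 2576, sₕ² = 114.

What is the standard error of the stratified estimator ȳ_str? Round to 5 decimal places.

0.24010

Var(ȳ_str) = Σₕ Wₕ²(1 − fₕ)sₕ²/nₕ with Wₕ = Nₕ/N, N = 44716.
Tier 4: Wₕ = 0.30065301; term = 0.30065301²·(1 − 0.10621839)·27.8/1428 = 0.0015728203.
Tier 2: Wₕ = 0.32576706; term = 0.32576706²·(1 − 0.02663555)·191/388 = 0.05085006.
Tier 1: Wₕ = 0.37357993; term = 0.37357993²·(1 − 0.15420533)·114/2576 = 0.0052238537.
Sum = 0.057646734.
SE = √(0.057646734) = 0.24010.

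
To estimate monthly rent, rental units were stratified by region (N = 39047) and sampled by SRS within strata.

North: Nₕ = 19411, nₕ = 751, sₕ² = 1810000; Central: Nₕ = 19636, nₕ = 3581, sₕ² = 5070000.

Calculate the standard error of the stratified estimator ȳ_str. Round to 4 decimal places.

29.4161

Var(ȳ_str) = Σₕ Wₕ²(1 − fₕ)sₕ²/nₕ with Wₕ = Nₕ/N, N = 39047.
North: Wₕ = 0.49711886; term = 0.49711886²·(1 − 0.03868940)·1810000/751 = 572.56242.
Central: Wₕ = 0.50288114; term = 0.50288114²·(1 − 0.18236912)·5070000/3581 = 292.74644.
Sum = 865.30886.
SE = √(865.30886) = 29.4161.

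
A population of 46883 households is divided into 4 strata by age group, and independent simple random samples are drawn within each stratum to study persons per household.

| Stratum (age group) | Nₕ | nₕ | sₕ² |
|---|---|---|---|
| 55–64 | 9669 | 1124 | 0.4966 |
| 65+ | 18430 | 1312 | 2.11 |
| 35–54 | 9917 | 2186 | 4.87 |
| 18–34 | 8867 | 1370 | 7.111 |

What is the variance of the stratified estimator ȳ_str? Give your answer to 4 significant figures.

Var(ȳ_str) = Σₕ Wₕ²(1 − fₕ)sₕ²/nₕ with Wₕ = Nₕ/N, N = 46883.
55–64: Wₕ = 0.20623680; term = 0.20623680²·(1 − 0.11624780)·0.4966/1124 = 1.6607461 × 10^-5.
65+: Wₕ = 0.39310624; term = 0.39310624²·(1 − 0.07118828)·2.11/1312 = 2.3083209 × 10^-4.
35–54: Wₕ = 0.21152657; term = 0.21152657²·(1 − 0.22042957)·4.87/2186 = 7.7707691 × 10^-5.
18–34: Wₕ = 0.18913039; term = 0.18913039²·(1 − 0.15450547)·7.111/1370 = 1.5697972 × 10^-4.
Sum = 4.8212696 × 10^-4.

4.821 × 10^-4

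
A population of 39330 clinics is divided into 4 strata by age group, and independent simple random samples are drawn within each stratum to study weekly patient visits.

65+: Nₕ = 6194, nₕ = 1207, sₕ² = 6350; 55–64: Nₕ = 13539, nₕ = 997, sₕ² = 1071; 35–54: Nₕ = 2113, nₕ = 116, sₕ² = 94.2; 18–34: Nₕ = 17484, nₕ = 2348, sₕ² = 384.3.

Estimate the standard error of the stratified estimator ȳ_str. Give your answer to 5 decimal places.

0.50319

Var(ȳ_str) = Σₕ Wₕ²(1 − fₕ)sₕ²/nₕ with Wₕ = Nₕ/N, N = 39330.
65+: Wₕ = 0.15748792; term = 0.15748792²·(1 − 0.19486600)·6350/1207 = 0.105058.
55–64: Wₕ = 0.34424104; term = 0.34424104²·(1 − 0.07363912)·1071/997 = 0.11792335.
35–54: Wₕ = 0.05372489; term = 0.05372489²·(1 − 0.05489825)·94.2/116 = 0.0022152492.
18–34: Wₕ = 0.44454615; term = 0.44454615²·(1 − 0.13429421)·384.3/2348 = 0.028001179.
Sum = 0.25319778.
SE = √(0.25319778) = 0.50319.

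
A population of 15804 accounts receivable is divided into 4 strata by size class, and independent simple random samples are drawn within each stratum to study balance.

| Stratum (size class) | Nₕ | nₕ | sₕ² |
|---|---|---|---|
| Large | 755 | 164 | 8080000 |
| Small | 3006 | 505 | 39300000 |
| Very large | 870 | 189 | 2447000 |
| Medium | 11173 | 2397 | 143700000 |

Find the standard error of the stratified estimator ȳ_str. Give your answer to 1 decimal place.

161.2

Var(ȳ_str) = Σₕ Wₕ²(1 − fₕ)sₕ²/nₕ with Wₕ = Nₕ/N, N = 15804.
Large: Wₕ = 0.04777272; term = 0.04777272²·(1 − 0.21721854)·8080000/164 = 88.017272.
Small: Wₕ = 0.19020501; term = 0.19020501²·(1 − 0.16799734)·39300000/505 = 2342.4471.
Very large: Wₕ = 0.05504935; term = 0.05504935²·(1 − 0.21724138)·2447000/189 = 30.711745.
Medium: Wₕ = 0.70697292; term = 0.70697292²·(1 − 0.21453504)·143700000/2397 = 23535.374.
Sum = 25996.55.
SE = √(25996.55) = 161.2.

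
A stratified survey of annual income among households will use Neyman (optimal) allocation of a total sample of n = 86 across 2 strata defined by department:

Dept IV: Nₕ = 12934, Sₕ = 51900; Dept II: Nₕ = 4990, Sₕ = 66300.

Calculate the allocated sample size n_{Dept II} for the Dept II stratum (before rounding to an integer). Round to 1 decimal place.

Neyman allocation: nₕ = n·NₕSₕ / Σⱼ NⱼSⱼ.
Σ NⱼSⱼ = 12934·51900 + 4990·66300 = 1.0021116 × 10^9.
n_{Dept II} = 86·4990·66300 / (1.0021116 × 10^9) = 28.4.

28.4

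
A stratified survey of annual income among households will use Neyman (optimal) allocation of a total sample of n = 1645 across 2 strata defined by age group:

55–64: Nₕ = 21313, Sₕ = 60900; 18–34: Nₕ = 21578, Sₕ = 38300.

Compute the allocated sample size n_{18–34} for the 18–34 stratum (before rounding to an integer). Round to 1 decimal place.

639.9

Neyman allocation: nₕ = n·NₕSₕ / Σⱼ NⱼSⱼ.
Σ NⱼSⱼ = 21313·60900 + 21578·38300 = 2.1243991 × 10^9.
n_{18–34} = 1645·21578·38300 / (2.1243991 × 10^9) = 639.9.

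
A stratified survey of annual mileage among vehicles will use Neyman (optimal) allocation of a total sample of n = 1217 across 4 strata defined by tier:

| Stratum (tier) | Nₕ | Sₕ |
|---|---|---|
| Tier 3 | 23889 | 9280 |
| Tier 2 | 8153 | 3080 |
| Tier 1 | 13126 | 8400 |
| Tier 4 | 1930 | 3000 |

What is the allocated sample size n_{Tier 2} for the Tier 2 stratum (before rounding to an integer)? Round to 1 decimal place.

84.2

Neyman allocation: nₕ = n·NₕSₕ / Σⱼ NⱼSⱼ.
Σ NⱼSⱼ = 23889·9280 + 8153·3080 + 13126·8400 + 1930·3000 = 3.6284956 × 10^8.
n_{Tier 2} = 1217·8153·3080 / (3.6284956 × 10^8) = 84.2.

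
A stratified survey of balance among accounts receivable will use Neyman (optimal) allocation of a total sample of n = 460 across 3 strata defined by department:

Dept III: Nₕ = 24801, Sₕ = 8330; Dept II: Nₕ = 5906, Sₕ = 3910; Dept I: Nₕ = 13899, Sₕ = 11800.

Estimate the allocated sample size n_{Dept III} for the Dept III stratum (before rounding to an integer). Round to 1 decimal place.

Neyman allocation: nₕ = n·NₕSₕ / Σⱼ NⱼSⱼ.
Σ NⱼSⱼ = 24801·8330 + 5906·3910 + 13899·11800 = 3.9369299 × 10^8.
n_{Dept III} = 460·24801·8330 / (3.9369299 × 10^8) = 241.4.

241.4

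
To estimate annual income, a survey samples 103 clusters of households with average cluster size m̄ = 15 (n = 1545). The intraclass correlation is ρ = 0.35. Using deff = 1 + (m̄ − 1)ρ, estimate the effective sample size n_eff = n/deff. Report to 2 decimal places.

deff = 1 + (15 − 1)·0.35 = 1 + 4.9 = 5.9.
n_eff = 1545 / 5.9 = 261.86.

261.86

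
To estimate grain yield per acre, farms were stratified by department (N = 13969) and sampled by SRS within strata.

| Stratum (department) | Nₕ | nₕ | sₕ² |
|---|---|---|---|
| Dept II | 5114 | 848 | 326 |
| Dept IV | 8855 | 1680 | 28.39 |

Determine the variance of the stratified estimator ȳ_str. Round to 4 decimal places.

Var(ȳ_str) = Σₕ Wₕ²(1 − fₕ)sₕ²/nₕ with Wₕ = Nₕ/N, N = 13969.
Dept II: Wₕ = 0.36609636; term = 0.36609636²·(1 − 0.16581932)·326/848 = 0.042980621.
Dept IV: Wₕ = 0.63390364; term = 0.63390364²·(1 − 0.18972332)·28.39/1680 = 0.0055021946.
Sum = 0.048482816.

0.0485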